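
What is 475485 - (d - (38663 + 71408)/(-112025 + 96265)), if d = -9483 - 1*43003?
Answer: 8320712889/15760 ≈ 5.2796e+5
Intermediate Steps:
d = -52486 (d = -9483 - 43003 = -52486)
475485 - (d - (38663 + 71408)/(-112025 + 96265)) = 475485 - (-52486 - (38663 + 71408)/(-112025 + 96265)) = 475485 - (-52486 - 110071/(-15760)) = 475485 - (-52486 - 110071*(-1)/15760) = 475485 - (-52486 - 1*(-110071/15760)) = 475485 - (-52486 + 110071/15760) = 475485 - 1*(-827069289/15760) = 475485 + 827069289/15760 = 8320712889/15760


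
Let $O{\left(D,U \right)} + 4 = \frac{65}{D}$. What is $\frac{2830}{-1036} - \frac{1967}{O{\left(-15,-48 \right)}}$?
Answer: $\frac{3021343}{12950} \approx 233.31$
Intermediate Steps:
$O{\left(D,U \right)} = -4 + \frac{65}{D}$
$\frac{2830}{-1036} - \frac{1967}{O{\left(-15,-48 \right)}} = \frac{2830}{-1036} - \frac{1967}{-4 + \frac{65}{-15}} = 2830 \left(- \frac{1}{1036}\right) - \frac{1967}{-4 + 65 \left(- \frac{1}{15}\right)} = - \frac{1415}{518} - \frac{1967}{-4 - \frac{13}{3}} = - \frac{1415}{518} - \frac{1967}{- \frac{25}{3}} = - \frac{1415}{518} - - \frac{5901}{25} = - \frac{1415}{518} + \frac{5901}{25} = \frac{3021343}{12950}$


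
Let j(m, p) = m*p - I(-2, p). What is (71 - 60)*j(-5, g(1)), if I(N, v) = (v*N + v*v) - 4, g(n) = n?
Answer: 0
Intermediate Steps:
I(N, v) = -4 + v² + N*v (I(N, v) = (N*v + v²) - 4 = (v² + N*v) - 4 = -4 + v² + N*v)
j(m, p) = 4 - p² + 2*p + m*p (j(m, p) = m*p - (-4 + p² - 2*p) = m*p + (4 - p² + 2*p) = 4 - p² + 2*p + m*p)
(71 - 60)*j(-5, g(1)) = (71 - 60)*(4 - 1*1² + 2*1 - 5*1) = 11*(4 - 1*1 + 2 - 5) = 11*(4 - 1 + 2 - 5) = 11*0 = 0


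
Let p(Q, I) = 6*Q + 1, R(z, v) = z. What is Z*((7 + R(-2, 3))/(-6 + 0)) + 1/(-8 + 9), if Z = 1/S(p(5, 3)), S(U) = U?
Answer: 181/186 ≈ 0.97312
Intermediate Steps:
p(Q, I) = 1 + 6*Q
Z = 1/31 (Z = 1/(1 + 6*5) = 1/(1 + 30) = 1/31 ≈ 0.032258)
Z*((7 + R(-2, 3))/(-6 + 0)) + 1/(-8 + 9) = ((7 - 2)/(-6 + 0))/31 + 1/(-8 + 9) = (5/(-6))/31 + 1/1 = (5*(-⅙))/31 + 1 = (1/31)*(-⅚) + 1 = -5/186 + 1 = 181/186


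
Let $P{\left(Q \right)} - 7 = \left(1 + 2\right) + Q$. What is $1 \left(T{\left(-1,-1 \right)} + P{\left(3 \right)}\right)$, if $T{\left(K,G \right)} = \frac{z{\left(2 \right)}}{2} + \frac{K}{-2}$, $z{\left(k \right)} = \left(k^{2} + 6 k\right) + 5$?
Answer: $24$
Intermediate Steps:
$P{\left(Q \right)} = 10 + Q$ ($P{\left(Q \right)} = 7 + \left(\left(1 + 2\right) + Q\right) = 7 + \left(3 + Q\right) = 10 + Q$)
$z{\left(k \right)} = 5 + k^{2} + 6 k$
$T{\left(K,G \right)} = \frac{21}{2} - \frac{K}{2}$ ($T{\left(K,G \right)} = \frac{5 + 2^{2} + 6 \cdot 2}{2} + \frac{K}{-2} = \left(5 + 4 + 12\right) \frac{1}{2} + K \left(- \frac{1}{2}\right) = 21 \cdot \frac{1}{2} - \frac{K}{2} = \frac{21}{2} - \frac{K}{2}$)
$1 \left(T{\left(-1,-1 \right)} + P{\left(3 \right)}\right) = 1 \left(\left(\frac{21}{2} - - \frac{1}{2}\right) + \left(10 + 3\right)\right) = 1 \left(\left(\frac{21}{2} + \frac{1}{2}\right) + 13\right) = 1 \left(11 + 13\right) = 1 \cdot 24 = 24$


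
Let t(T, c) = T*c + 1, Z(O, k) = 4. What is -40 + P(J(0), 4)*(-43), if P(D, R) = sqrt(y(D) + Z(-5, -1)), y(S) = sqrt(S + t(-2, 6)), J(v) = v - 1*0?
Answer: -40 - 43*sqrt(4 + I*sqrt(11)) ≈ -132.21 - 33.254*I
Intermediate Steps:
t(T, c) = 1 + T*c
J(v) = v (J(v) = v + 0 = v)
y(S) = sqrt(-11 + S) (y(S) = sqrt(S + (1 - 2*6)) = sqrt(S + (1 - 12)) = sqrt(S - 11) = sqrt(-11 + S))
P(D, R) = sqrt(4 + sqrt(-11 + D)) (P(D, R) = sqrt(sqrt(-11 + D) + 4) = sqrt(4 + sqrt(-11 + D)))
-40 + P(J(0), 4)*(-43) = -40 + sqrt(4 + sqrt(-11 + 0))*(-43) = -40 + sqrt(4 + sqrt(-11))*(-43) = -40 + sqrt(4 + I*sqrt(11))*(-43) = -40 - 43*sqrt(4 + I*sqrt(11))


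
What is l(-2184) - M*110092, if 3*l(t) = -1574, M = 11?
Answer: -3634610/3 ≈ -1.2115e+6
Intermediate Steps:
l(t) = -1574/3 (l(t) = (⅓)*(-1574) = -1574/3)
l(-2184) - M*110092 = -1574/3 - 11*110092 = -1574/3 - 1*1211012 = -1574/3 - 1211012 = -3634610/3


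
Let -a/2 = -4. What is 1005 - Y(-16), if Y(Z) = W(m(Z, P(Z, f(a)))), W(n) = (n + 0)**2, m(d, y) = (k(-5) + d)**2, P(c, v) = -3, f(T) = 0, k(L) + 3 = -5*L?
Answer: -291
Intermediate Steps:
a = 8 (a = -2*(-4) = 8)
k(L) = -3 - 5*L
m(d, y) = (22 + d)**2 (m(d, y) = ((-3 - 5*(-5)) + d)**2 = ((-3 + 25) + d)**2 = (22 + d)**2)
W(n) = n**2
Y(Z) = (22 + Z)**4 (Y(Z) = ((22 + Z)**2)**2 = (22 + Z)**4)
1005 - Y(-16) = 1005 - (22 - 16)**4 = 1005 - 1*6**4 = 1005 - 1*1296 = 1005 - 1296 = -291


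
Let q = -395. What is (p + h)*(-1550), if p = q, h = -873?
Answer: 1965400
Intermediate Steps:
p = -395
(p + h)*(-1550) = (-395 - 873)*(-1550) = -1268*(-1550) = 1965400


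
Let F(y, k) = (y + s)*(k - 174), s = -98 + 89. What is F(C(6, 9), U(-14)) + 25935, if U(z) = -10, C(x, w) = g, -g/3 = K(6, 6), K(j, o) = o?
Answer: 30903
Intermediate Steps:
s = -9
g = -18 (g = -3*6 = -18)
C(x, w) = -18
F(y, k) = (-174 + k)*(-9 + y) (F(y, k) = (y - 9)*(k - 174) = (-9 + y)*(-174 + k) = (-174 + k)*(-9 + y))
F(C(6, 9), U(-14)) + 25935 = (1566 - 174*(-18) - 9*(-10) - 10*(-18)) + 25935 = (1566 + 3132 + 90 + 180) + 25935 = 4968 + 25935 = 30903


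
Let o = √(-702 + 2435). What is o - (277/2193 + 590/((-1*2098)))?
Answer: 356362/2300457 + √1733 ≈ 41.784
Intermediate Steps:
o = √1733 ≈ 41.629
o - (277/2193 + 590/((-1*2098))) = √1733 - (277/2193 + 590/((-1*2098))) = √1733 - (277*(1/2193) + 590/(-2098)) = √1733 - (277/2193 + 590*(-1/2098)) = √1733 - (277/2193 - 295/1049) = √1733 - 1*(-356362/2300457) = √1733 + 356362/2300457 = 356362/2300457 + √1733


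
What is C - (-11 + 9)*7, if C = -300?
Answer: -286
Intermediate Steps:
C - (-11 + 9)*7 = -300 - (-11 + 9)*7 = -300 - (-2)*7 = -300 - 1*(-14) = -300 + 14 = -286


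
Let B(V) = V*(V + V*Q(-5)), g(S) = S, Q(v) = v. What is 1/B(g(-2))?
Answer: -1/16 ≈ -0.062500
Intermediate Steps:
B(V) = -4*V² (B(V) = V*(V + V*(-5)) = V*(V - 5*V) = V*(-4*V) = -4*V²)
1/B(g(-2)) = 1/(-4*(-2)²) = 1/(-4*4) = 1/(-16) = -1/16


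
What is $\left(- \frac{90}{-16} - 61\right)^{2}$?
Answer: $\frac{196249}{64} \approx 3066.4$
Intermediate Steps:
$\left(- \frac{90}{-16} - 61\right)^{2} = \left(\left(-90\right) \left(- \frac{1}{16}\right) - 61\right)^{2} = \left(\frac{45}{8} - 61\right)^{2} = \left(- \frac{443}{8}\right)^{2} = \frac{196249}{64}$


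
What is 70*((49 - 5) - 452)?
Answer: -28560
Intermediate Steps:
70*((49 - 5) - 452) = 70*(44 - 452) = 70*(-408) = -28560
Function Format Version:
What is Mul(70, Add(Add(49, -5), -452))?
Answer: -28560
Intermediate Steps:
Mul(70, Add(Add(49, -5), -452)) = Mul(70, Add(44, -452)) = Mul(70, -408) = -28560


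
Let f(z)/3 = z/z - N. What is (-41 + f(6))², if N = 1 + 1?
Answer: 1936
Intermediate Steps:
N = 2
f(z) = -3 (f(z) = 3*(z/z - 1*2) = 3*(1 - 2) = 3*(-1) = -3)
(-41 + f(6))² = (-41 - 3)² = (-44)² = 1936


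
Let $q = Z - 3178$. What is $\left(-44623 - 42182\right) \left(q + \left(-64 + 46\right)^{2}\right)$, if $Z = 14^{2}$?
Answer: $230727690$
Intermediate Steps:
$Z = 196$
$q = -2982$ ($q = 196 - 3178 = -2982$)
$\left(-44623 - 42182\right) \left(q + \left(-64 + 46\right)^{2}\right) = \left(-44623 - 42182\right) \left(-2982 + \left(-64 + 46\right)^{2}\right) = - 86805 \left(-2982 + \left(-18\right)^{2}\right) = - 86805 \left(-2982 + 324\right) = \left(-86805\right) \left(-2658\right) = 230727690$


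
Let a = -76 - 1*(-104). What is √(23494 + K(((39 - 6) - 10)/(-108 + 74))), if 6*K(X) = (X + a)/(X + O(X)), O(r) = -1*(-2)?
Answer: √190329270/90 ≈ 153.29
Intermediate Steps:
a = 28 (a = -76 + 104 = 28)
O(r) = 2
K(X) = (28 + X)/(6*(2 + X)) (K(X) = ((X + 28)/(X + 2))/6 = ((28 + X)/(2 + X))/6 = (28 + X)/(6*(2 + X)))
√(23494 + K(((39 - 6) - 10)/(-108 + 74))) = √(23494 + (28 + ((39 - 6) - 10)/(-108 + 74))/(6*(2 + ((39 - 6) - 10)/(-108 + 74)))) = √(23494 + (28 + (33 - 10)/(-34))/(6*(2 + (33 - 10)/(-34)))) = √(23494 + (28 + 23*(-1/34))/(6*(2 + 23*(-1/34)))) = √(23494 + (28 - 23/34)/(6*(2 - 23/34))) = √(23494 + (⅙)*(929/34)/(45/34)) = √(23494 + (⅙)*(34/45)*(929/34)) = √(23494 + 929/270) = √(6344309/270) = √190329270/90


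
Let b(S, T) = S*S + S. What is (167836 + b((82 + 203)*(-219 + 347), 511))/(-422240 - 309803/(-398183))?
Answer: -529979469001028/168128480117 ≈ -3152.2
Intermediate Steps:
b(S, T) = S + S² (b(S, T) = S² + S = S + S²)
(167836 + b((82 + 203)*(-219 + 347), 511))/(-422240 - 309803/(-398183)) = (167836 + ((82 + 203)*(-219 + 347))*(1 + (82 + 203)*(-219 + 347)))/(-422240 - 309803/(-398183)) = (167836 + (285*128)*(1 + 285*128))/(-422240 - 309803*(-1/398183)) = (167836 + 36480*(1 + 36480))/(-422240 + 309803/398183) = (167836 + 36480*36481)/(-168128480117/398183) = (167836 + 1330826880)*(-398183/168128480117) = 1330994716*(-398183/168128480117) = -529979469001028/168128480117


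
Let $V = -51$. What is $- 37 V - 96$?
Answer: $1791$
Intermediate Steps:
$- 37 V - 96 = \left(-37\right) \left(-51\right) - 96 = 1887 - 96 = 1791$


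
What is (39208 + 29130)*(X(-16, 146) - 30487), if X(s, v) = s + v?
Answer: -2074536666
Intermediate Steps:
(39208 + 29130)*(X(-16, 146) - 30487) = (39208 + 29130)*((-16 + 146) - 30487) = 68338*(130 - 30487) = 68338*(-30357) = -2074536666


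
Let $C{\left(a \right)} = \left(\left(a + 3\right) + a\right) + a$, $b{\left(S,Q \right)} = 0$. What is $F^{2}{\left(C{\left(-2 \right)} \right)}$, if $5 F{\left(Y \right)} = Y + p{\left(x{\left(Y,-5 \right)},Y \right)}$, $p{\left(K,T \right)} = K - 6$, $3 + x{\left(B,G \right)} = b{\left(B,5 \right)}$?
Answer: $\frac{144}{25} \approx 5.76$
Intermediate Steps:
$x{\left(B,G \right)} = -3$ ($x{\left(B,G \right)} = -3 + 0 = -3$)
$p{\left(K,T \right)} = -6 + K$ ($p{\left(K,T \right)} = K - 6 = -6 + K$)
$C{\left(a \right)} = 3 + 3 a$ ($C{\left(a \right)} = \left(\left(3 + a\right) + a\right) + a = \left(3 + 2 a\right) + a = 3 + 3 a$)
$F{\left(Y \right)} = - \frac{9}{5} + \frac{Y}{5}$ ($F{\left(Y \right)} = \frac{Y - 9}{5} = \frac{-9 + Y}{5} = - \frac{9}{5} + \frac{Y}{5}$)
$F^{2}{\left(C{\left(-2 \right)} \right)} = \left(- \frac{9}{5} + \frac{3 + 3 \left(-2\right)}{5}\right)^{2} = \left(- \frac{9}{5} + \frac{3 - 6}{5}\right)^{2} = \left(- \frac{9}{5} + \frac{1}{5} \left(-3\right)\right)^{2} = \left(- \frac{9}{5} - \frac{3}{5}\right)^{2} = \left(- \frac{12}{5}\right)^{2} = \frac{144}{25}$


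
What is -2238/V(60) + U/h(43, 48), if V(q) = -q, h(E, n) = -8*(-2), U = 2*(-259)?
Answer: 197/40 ≈ 4.9250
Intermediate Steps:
U = -518
h(E, n) = 16
-2238/V(60) + U/h(43, 48) = -2238/((-1*60)) - 518/16 = -2238/(-60) - 518*1/16 = -2238*(-1/60) - 259/8 = 373/10 - 259/8 = 197/40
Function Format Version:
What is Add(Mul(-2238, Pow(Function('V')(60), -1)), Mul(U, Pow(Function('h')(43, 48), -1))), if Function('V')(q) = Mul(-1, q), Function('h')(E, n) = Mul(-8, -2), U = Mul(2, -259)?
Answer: Rational(197, 40) ≈ 4.9250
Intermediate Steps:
U = -518
Function('h')(E, n) = 16
Add(Mul(-2238, Pow(Function('V')(60), -1)), Mul(U, Pow(Function('h')(43, 48), -1))) = Add(Mul(-2238, Pow(Mul(-1, 60), -1)), Mul(-518, Pow(16, -1))) = Add(Mul(-2238, Pow(-60, -1)), Mul(-518, Rational(1, 16))) = Add(Mul(-2238, Rational(-1, 60)), Rational(-259, 8)) = Add(Rational(373, 10), Rational(-259, 8)) = Rational(197, 40)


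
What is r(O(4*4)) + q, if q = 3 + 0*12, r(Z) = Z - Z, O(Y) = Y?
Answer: 3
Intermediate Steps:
r(Z) = 0
q = 3 (q = 3 + 0 = 3)
r(O(4*4)) + q = 0 + 3 = 3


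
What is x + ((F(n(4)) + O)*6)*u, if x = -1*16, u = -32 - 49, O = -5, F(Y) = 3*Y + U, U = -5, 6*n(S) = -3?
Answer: 5573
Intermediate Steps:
n(S) = -1/2 (n(S) = (1/6)*(-3) = -1/2)
F(Y) = -5 + 3*Y (F(Y) = 3*Y - 5 = -5 + 3*Y)
u = -81
x = -16
x + ((F(n(4)) + O)*6)*u = -16 + (((-5 + 3*(-1/2)) - 5)*6)*(-81) = -16 + (((-5 - 3/2) - 5)*6)*(-81) = -16 + ((-13/2 - 5)*6)*(-81) = -16 - 23/2*6*(-81) = -16 - 69*(-81) = -16 + 5589 = 5573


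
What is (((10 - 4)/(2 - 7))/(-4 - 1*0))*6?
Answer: 9/5 ≈ 1.8000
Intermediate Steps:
(((10 - 4)/(2 - 7))/(-4 - 1*0))*6 = ((6/(-5))/(-4 + 0))*6 = ((6*(-1/5))/(-4))*6 = -1/4*(-6/5)*6 = (3/10)*6 = 9/5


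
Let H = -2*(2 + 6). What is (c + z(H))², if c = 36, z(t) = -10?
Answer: 676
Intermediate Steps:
H = -16 (H = -2*8 = -16)
(c + z(H))² = (36 - 10)² = 26² = 676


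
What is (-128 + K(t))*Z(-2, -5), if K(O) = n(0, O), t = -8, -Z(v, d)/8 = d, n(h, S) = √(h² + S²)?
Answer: -4800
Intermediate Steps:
n(h, S) = √(S² + h²)
Z(v, d) = -8*d
K(O) = √(O²) (K(O) = √(O² + 0²) = √(O² + 0) = √(O²))
(-128 + K(t))*Z(-2, -5) = (-128 + √((-8)²))*(-8*(-5)) = (-128 + √64)*40 = (-128 + 8)*40 = -120*40 = -4800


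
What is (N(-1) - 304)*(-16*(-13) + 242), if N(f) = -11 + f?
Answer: -142200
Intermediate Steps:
(N(-1) - 304)*(-16*(-13) + 242) = ((-11 - 1) - 304)*(-16*(-13) + 242) = (-12 - 304)*(208 + 242) = -316*450 = -142200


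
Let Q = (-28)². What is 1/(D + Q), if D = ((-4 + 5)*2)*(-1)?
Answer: 1/782 ≈ 0.0012788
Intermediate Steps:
Q = 784
D = -2 (D = (1*2)*(-1) = 2*(-1) = -2)
1/(D + Q) = 1/(-2 + 784) = 1/782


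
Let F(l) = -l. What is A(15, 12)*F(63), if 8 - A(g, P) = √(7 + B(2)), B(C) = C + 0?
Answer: -315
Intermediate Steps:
B(C) = C
A(g, P) = 5 (A(g, P) = 8 - √(7 + 2) = 8 - √9 = 8 - 1*3 = 8 - 3 = 5)
A(15, 12)*F(63) = 5*(-1*63) = 5*(-63) = -315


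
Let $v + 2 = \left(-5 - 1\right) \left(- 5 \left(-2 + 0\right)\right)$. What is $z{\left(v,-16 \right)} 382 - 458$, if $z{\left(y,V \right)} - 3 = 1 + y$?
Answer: $-22614$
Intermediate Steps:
$v = -62$ ($v = -2 + \left(-5 - 1\right) \left(- 5 \left(-2 + 0\right)\right) = -2 - 6 \left(\left(-5\right) \left(-2\right)\right) = -2 - 60 = -62$)
$z{\left(y,V \right)} = 4 + y$ ($z{\left(y,V \right)} = 3 + \left(1 + y\right) = 4 + y$)
$z{\left(v,-16 \right)} 382 - 458 = \left(4 - 62\right) 382 - 458 = \left(-58\right) 382 - 458 = -22156 - 458 = -22614$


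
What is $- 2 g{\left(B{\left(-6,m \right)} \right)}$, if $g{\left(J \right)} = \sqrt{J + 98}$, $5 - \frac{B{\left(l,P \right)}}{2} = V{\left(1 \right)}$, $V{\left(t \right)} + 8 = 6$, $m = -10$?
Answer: $- 8 \sqrt{7} \approx -21.166$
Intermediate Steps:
$V{\left(t \right)} = -2$ ($V{\left(t \right)} = -8 + 6 = -2$)
$B{\left(l,P \right)} = 14$ ($B{\left(l,P \right)} = 10 - -4 = 10 + 4 = 14$)
$g{\left(J \right)} = \sqrt{98 + J}$
$- 2 g{\left(B{\left(-6,m \right)} \right)} = - 2 \sqrt{98 + 14} = - 2 \sqrt{112} = - 2 \cdot 4 \sqrt{7} = - 8 \sqrt{7}$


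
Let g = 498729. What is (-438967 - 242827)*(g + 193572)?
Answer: -472006667994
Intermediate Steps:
(-438967 - 242827)*(g + 193572) = (-438967 - 242827)*(498729 + 193572) = -681794*692301 = -472006667994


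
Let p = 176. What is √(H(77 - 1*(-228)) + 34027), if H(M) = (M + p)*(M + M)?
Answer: 17*√1133 ≈ 572.22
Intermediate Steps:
H(M) = 2*M*(176 + M) (H(M) = (M + 176)*(M + M) = (176 + M)*(2*M) = 2*M*(176 + M))
√(H(77 - 1*(-228)) + 34027) = √(2*(77 - 1*(-228))*(176 + (77 - 1*(-228))) + 34027) = √(2*(77 + 228)*(176 + (77 + 228)) + 34027) = √(2*305*(176 + 305) + 34027) = √(2*305*481 + 34027) = √(293410 + 34027) = √327437 = 17*√1133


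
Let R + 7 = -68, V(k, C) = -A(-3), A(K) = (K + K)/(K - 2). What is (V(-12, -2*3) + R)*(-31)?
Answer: 11811/5 ≈ 2362.2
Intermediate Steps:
A(K) = 2*K/(-2 + K) (A(K) = (2*K)/(-2 + K) = 2*K/(-2 + K))
V(k, C) = -6/5 (V(k, C) = -2*(-3)/(-2 - 3) = -2*(-3)/(-5) = -2*(-3)*(-1)/5 = -1*6/5 = -6/5)
R = -75 (R = -7 - 68 = -75)
(V(-12, -2*3) + R)*(-31) = (-6/5 - 75)*(-31) = -381/5*(-31) = 11811/5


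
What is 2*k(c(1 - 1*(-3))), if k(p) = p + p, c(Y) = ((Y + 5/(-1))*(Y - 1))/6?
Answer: -2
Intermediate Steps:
c(Y) = (-1 + Y)*(-5 + Y)/6 (c(Y) = ((Y + 5*(-1))*(-1 + Y))*(⅙) = ((Y - 5)*(-1 + Y))*(⅙) = ((-5 + Y)*(-1 + Y))*(⅙) = ((-1 + Y)*(-5 + Y))*(⅙) = (-1 + Y)*(-5 + Y)/6)
k(p) = 2*p
2*k(c(1 - 1*(-3))) = 2*(2*(⅚ - (1 - 1*(-3)) + (1 - 1*(-3))²/6)) = 2*(2*(⅚ - (1 + 3) + (1 + 3)²/6)) = 2*(2*(⅚ - 1*4 + (⅙)*4²)) = 2*(2*(⅚ - 4 + (⅙)*16)) = 2*(2*(⅚ - 4 + 8/3)) = 2*(2*(-½)) = 2*(-1) = -2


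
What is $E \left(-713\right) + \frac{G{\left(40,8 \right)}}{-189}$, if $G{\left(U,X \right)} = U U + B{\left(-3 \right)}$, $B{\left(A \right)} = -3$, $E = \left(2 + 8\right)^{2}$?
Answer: $- \frac{13477297}{189} \approx -71309.0$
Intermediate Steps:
$E = 100$ ($E = 10^{2} = 100$)
$G{\left(U,X \right)} = -3 + U^{2}$ ($G{\left(U,X \right)} = U U - 3 = U^{2} - 3 = -3 + U^{2}$)
$E \left(-713\right) + \frac{G{\left(40,8 \right)}}{-189} = 100 \left(-713\right) + \frac{-3 + 40^{2}}{-189} = -71300 + \left(-3 + 1600\right) \left(- \frac{1}{189}\right) = -71300 + 1597 \left(- \frac{1}{189}\right) = -71300 - \frac{1597}{189} = - \frac{13477297}{189}$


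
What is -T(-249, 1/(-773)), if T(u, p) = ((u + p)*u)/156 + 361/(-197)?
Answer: -120488347/304562 ≈ -395.61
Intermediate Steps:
T(u, p) = -361/197 + u*(p + u)/156 (T(u, p) = ((p + u)*u)*(1/156) + 361*(-1/197) = (u*(p + u))*(1/156) - 361/197 = u*(p + u)/156 - 361/197 = -361/197 + u*(p + u)/156)
-T(-249, 1/(-773)) = -(-361/197 + (1/156)*(-249)² + (1/156)*(-249)/(-773)) = -(-361/197 + (1/156)*62001 + (1/156)*(-1/773)*(-249)) = -(-361/197 + 20667/52 + 83/40196) = -1*120488347/304562 = -120488347/304562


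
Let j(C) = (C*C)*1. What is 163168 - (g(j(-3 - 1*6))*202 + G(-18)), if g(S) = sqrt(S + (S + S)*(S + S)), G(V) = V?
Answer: 163186 - 9090*sqrt(13) ≈ 1.3041e+5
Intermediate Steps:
j(C) = C**2 (j(C) = C**2*1 = C**2)
g(S) = sqrt(S + 4*S**2) (g(S) = sqrt(S + (2*S)*(2*S)) = sqrt(S + 4*S**2))
163168 - (g(j(-3 - 1*6))*202 + G(-18)) = 163168 - (sqrt((-3 - 1*6)**2*(1 + 4*(-3 - 1*6)**2))*202 - 18) = 163168 - (sqrt((-3 - 6)**2*(1 + 4*(-3 - 6)**2))*202 - 18) = 163168 - (sqrt((-9)**2*(1 + 4*(-9)**2))*202 - 18) = 163168 - (sqrt(81*(1 + 4*81))*202 - 18) = 163168 - (sqrt(81*(1 + 324))*202 - 18) = 163168 - (sqrt(81*325)*202 - 18) = 163168 - (sqrt(26325)*202 - 18) = 163168 - ((45*sqrt(13))*202 - 18) = 163168 - (9090*sqrt(13) - 18) = 163168 - (-18 + 9090*sqrt(13)) = 163168 + (18 - 9090*sqrt(13)) = 163186 - 9090*sqrt(13)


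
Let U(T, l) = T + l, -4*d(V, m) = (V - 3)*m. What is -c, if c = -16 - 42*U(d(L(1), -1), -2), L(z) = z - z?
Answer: -199/2 ≈ -99.500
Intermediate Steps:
L(z) = 0
d(V, m) = -m*(-3 + V)/4 (d(V, m) = -(V - 3)*m/4 = -(-3 + V)*m/4 = -m*(-3 + V)/4)
c = 199/2 (c = -16 - 42*((¼)*(-1)*(3 - 1*0) - 2) = -16 - 42*((¼)*(-1)*(3 + 0) - 2) = -16 - 42*((¼)*(-1)*3 - 2) = -16 - 42*(-¾ - 2) = -16 - 42*(-11/4) = -16 + 231/2 = 199/2 ≈ 99.500)
-c = -1*199/2 = -199/2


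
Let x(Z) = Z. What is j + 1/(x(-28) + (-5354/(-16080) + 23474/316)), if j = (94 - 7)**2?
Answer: 224116779927/29609743 ≈ 7569.0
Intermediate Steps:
j = 7569 (j = 87**2 = 7569)
j + 1/(x(-28) + (-5354/(-16080) + 23474/316)) = 7569 + 1/(-28 + (-5354/(-16080) + 23474/316)) = 7569 + 1/(-28 + (-5354*(-1/16080) + 23474*(1/316))) = 7569 + 1/(-28 + (2677/8040 + 11737/158)) = 7569 + 1/(-28 + 47394223/635160) = 7569 + 1/(29609743/635160) = 7569 + 635160/29609743 = 224116779927/29609743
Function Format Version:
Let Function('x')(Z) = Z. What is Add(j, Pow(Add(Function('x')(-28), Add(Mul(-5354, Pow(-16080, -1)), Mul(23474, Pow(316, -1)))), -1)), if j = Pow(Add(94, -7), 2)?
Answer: Rational(224116779927, 29609743) ≈ 7569.0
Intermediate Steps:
j = 7569 (j = Pow(87, 2) = 7569)
Add(j, Pow(Add(Function('x')(-28), Add(Mul(-5354, Pow(-16080, -1)), Mul(23474, Pow(316, -1)))), -1)) = Add(7569, Pow(Add(-28, Add(Mul(-5354, Pow(-16080, -1)), Mul(23474, Pow(316, -1)))), -1)) = Add(7569, Pow(Add(-28, Add(Mul(-5354, Rational(-1, 16080)), Mul(23474, Rational(1, 316)))), -1)) = Add(7569, Pow(Add(-28, Add(Rational(2677, 8040), Rational(11737, 158))), -1)) = Add(7569, Pow(Add(-28, Rational(47394223, 635160)), -1)) = Add(7569, Pow(Rational(29609743, 635160), -1)) = Add(7569, Rational(635160, 29609743)) = Rational(224116779927, 29609743)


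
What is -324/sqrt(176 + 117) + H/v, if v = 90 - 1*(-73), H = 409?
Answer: 409/163 - 324*sqrt(293)/293 ≈ -16.419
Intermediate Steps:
v = 163 (v = 90 + 73 = 163)
-324/sqrt(176 + 117) + H/v = -324/sqrt(176 + 117) + 409/163 = -324*sqrt(293)/293 + 409*(1/163) = -324*sqrt(293)/293 + 409/163 = 409/163 - 324*sqrt(293)/293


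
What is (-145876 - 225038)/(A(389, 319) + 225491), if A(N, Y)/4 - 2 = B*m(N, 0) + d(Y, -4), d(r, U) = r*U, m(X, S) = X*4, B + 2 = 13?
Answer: -370914/288859 ≈ -1.2841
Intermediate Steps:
B = 11 (B = -2 + 13 = 11)
m(X, S) = 4*X
d(r, U) = U*r
A(N, Y) = 8 - 16*Y + 176*N (A(N, Y) = 8 + 4*(11*(4*N) - 4*Y) = 8 + 4*(44*N - 4*Y) = 8 + 4*(-4*Y + 44*N) = 8 + (-16*Y + 176*N) = 8 - 16*Y + 176*N)
(-145876 - 225038)/(A(389, 319) + 225491) = (-145876 - 225038)/((8 - 16*319 + 176*389) + 225491) = -370914/((8 - 5104 + 68464) + 225491) = -370914/(63368 + 225491) = -370914/288859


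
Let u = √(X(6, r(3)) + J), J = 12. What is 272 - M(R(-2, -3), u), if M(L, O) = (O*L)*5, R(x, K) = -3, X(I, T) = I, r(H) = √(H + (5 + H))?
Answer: 272 + 45*√2 ≈ 335.64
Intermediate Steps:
r(H) = √(5 + 2*H)
u = 3*√2 (u = √(6 + 12) = √18 = 3*√2 ≈ 4.2426)
M(L, O) = 5*L*O (M(L, O) = (L*O)*5 = 5*L*O)
272 - M(R(-2, -3), u) = 272 - 5*(-3)*3*√2 = 272 - (-45)*√2 = 272 + 45*√2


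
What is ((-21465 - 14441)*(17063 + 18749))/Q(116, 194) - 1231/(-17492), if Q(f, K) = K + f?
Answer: -11246180976507/2711260 ≈ -4.1480e+6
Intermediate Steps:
((-21465 - 14441)*(17063 + 18749))/Q(116, 194) - 1231/(-17492) = ((-21465 - 14441)*(17063 + 18749))/(194 + 116) - 1231/(-17492) = -35906*35812/310 - 1231*(-1/17492) = -1285865672*1/310 + 1231/17492 = -642932836/155 + 1231/17492 = -11246180976507/2711260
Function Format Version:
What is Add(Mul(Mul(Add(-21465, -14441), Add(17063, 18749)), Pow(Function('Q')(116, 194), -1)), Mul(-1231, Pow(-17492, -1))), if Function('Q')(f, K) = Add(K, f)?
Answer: Rational(-11246180976507, 2711260) ≈ -4.1480e+6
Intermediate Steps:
Add(Mul(Mul(Add(-21465, -14441), Add(17063, 18749)), Pow(Function('Q')(116, 194), -1)), Mul(-1231, Pow(-17492, -1))) = Add(Mul(Mul(Add(-21465, -14441), Add(17063, 18749)), Pow(Add(194, 116), -1)), Mul(-1231, Pow(-17492, -1))) = Add(Mul(Mul(-35906, 35812), Pow(310, -1)), Mul(-1231, Rational(-1, 17492))) = Add(Mul(-1285865672, Rational(1, 310)), Rational(1231, 17492)) = Add(Rational(-642932836, 155), Rational(1231, 17492)) = Rational(-11246180976507, 2711260)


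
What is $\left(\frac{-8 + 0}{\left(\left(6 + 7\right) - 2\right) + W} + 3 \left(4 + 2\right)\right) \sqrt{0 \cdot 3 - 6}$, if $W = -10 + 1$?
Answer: $14 i \sqrt{6} \approx 34.293 i$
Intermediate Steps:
$W = -9$
$\left(\frac{-8 + 0}{\left(\left(6 + 7\right) - 2\right) + W} + 3 \left(4 + 2\right)\right) \sqrt{0 \cdot 3 - 6} = \left(\frac{-8 + 0}{\left(\left(6 + 7\right) - 2\right) - 9} + 3 \left(4 + 2\right)\right) \sqrt{0 \cdot 3 - 6} = \left(- \frac{8}{\left(13 - 2\right) - 9} + 3 \cdot 6\right) \sqrt{0 - 6} = \left(- \frac{8}{11 - 9} + 18\right) \sqrt{-6} = \left(- \frac{8}{2} + 18\right) i \sqrt{6} = \left(\left(-8\right) \frac{1}{2} + 18\right) i \sqrt{6} = \left(-4 + 18\right) i \sqrt{6} = 14 i \sqrt{6}$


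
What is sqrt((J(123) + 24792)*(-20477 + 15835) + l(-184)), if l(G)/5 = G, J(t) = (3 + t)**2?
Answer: 4*I*sqrt(11798861) ≈ 13740.0*I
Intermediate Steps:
l(G) = 5*G
sqrt((J(123) + 24792)*(-20477 + 15835) + l(-184)) = sqrt(((3 + 123)**2 + 24792)*(-20477 + 15835) + 5*(-184)) = sqrt((126**2 + 24792)*(-4642) - 920) = sqrt((15876 + 24792)*(-4642) - 920) = sqrt(40668*(-4642) - 920) = sqrt(-188780856 - 920) = sqrt(-188781776) = 4*I*sqrt(11798861)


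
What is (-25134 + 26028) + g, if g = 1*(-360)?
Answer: 534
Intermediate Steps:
g = -360
(-25134 + 26028) + g = (-25134 + 26028) - 360 = 894 - 360 = 534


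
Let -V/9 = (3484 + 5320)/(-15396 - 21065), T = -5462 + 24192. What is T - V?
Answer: 682835294/36461 ≈ 18728.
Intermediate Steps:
T = 18730
V = 79236/36461 (V = -9*(3484 + 5320)/(-15396 - 21065) = -79236/(-36461) = -79236*(-1)/36461 = -9*(-8804/36461) = 79236/36461 ≈ 2.1732)
T - V = 18730 - 1*79236/36461 = 18730 - 79236/36461 = 682835294/36461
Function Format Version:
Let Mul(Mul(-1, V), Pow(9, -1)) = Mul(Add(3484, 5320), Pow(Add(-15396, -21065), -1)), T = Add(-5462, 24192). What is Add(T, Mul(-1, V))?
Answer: Rational(682835294, 36461) ≈ 18728.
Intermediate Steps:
T = 18730
V = Rational(79236, 36461) (V = Mul(-9, Mul(Add(3484, 5320), Pow(Add(-15396, -21065), -1))) = Mul(-9, Mul(8804, Pow(-36461, -1))) = Mul(-9, Mul(8804, Rational(-1, 36461))) = Mul(-9, Rational(-8804, 36461)) = Rational(79236, 36461) ≈ 2.1732)
Add(T, Mul(-1, V)) = Add(18730, Mul(-1, Rational(79236, 36461))) = Add(18730, Rational(-79236, 36461)) = Rational(682835294, 36461)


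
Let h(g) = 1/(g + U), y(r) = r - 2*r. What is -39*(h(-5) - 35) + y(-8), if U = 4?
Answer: 1412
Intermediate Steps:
y(r) = -r
h(g) = 1/(4 + g) (h(g) = 1/(g + 4) = 1/(4 + g))
-39*(h(-5) - 35) + y(-8) = -39*(1/(4 - 5) - 35) - 1*(-8) = -39*(1/(-1) - 35) + 8 = -39*(-1 - 35) + 8 = -39*(-36) + 8 = 1404 + 8 = 1412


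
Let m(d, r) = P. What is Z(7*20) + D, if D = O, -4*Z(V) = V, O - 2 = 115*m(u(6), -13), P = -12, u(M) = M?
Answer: -1413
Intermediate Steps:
m(d, r) = -12
O = -1378 (O = 2 + 115*(-12) = 2 - 1380 = -1378)
Z(V) = -V/4
D = -1378
Z(7*20) + D = -7*20/4 - 1378 = -¼*140 - 1378 = -35 - 1378 = -1413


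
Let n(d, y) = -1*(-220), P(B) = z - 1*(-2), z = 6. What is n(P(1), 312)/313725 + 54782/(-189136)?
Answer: -1714487303/5933669160 ≈ -0.28894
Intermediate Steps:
P(B) = 8 (P(B) = 6 - 1*(-2) = 6 + 2 = 8)
n(d, y) = 220
n(P(1), 312)/313725 + 54782/(-189136) = 220/313725 + 54782/(-189136) = 220*(1/313725) + 54782*(-1/189136) = 44/62745 - 27391/94568 = -1714487303/5933669160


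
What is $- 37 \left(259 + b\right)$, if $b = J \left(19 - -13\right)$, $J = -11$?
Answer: $3441$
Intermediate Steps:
$b = -352$ ($b = - 11 \left(19 - -13\right) = - 11 \left(19 + 13\right) = \left(-11\right) 32 = -352$)
$- 37 \left(259 + b\right) = - 37 \left(259 - 352\right) = \left(-37\right) \left(-93\right) = 3441$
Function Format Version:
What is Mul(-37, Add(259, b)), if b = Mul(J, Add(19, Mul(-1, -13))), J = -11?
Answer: 3441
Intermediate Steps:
b = -352 (b = Mul(-11, Add(19, Mul(-1, -13))) = Mul(-11, Add(19, 13)) = Mul(-11, 32) = -352)
Mul(-37, Add(259, b)) = Mul(-37, Add(259, -352)) = Mul(-37, -93) = 3441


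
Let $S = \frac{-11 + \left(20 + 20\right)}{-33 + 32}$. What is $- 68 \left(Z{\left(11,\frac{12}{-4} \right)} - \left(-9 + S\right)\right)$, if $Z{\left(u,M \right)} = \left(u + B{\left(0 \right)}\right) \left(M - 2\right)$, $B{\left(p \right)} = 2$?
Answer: $1836$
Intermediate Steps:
$S = -29$ ($S = \frac{-11 + 40}{-1} = 29 \left(-1\right) = -29$)
$Z{\left(u,M \right)} = \left(-2 + M\right) \left(2 + u\right)$ ($Z{\left(u,M \right)} = \left(u + 2\right) \left(M - 2\right) = \left(2 + u\right) \left(-2 + M\right) = \left(-2 + M\right) \left(2 + u\right)$)
$- 68 \left(Z{\left(11,\frac{12}{-4} \right)} - \left(-9 + S\right)\right) = - 68 \left(\left(-4 - 22 + 2 \frac{12}{-4} + \frac{12}{-4} \cdot 11\right) + \left(9 - -29\right)\right) = - 68 \left(\left(-4 - 22 + 2 \cdot 12 \left(- \frac{1}{4}\right) + 12 \left(- \frac{1}{4}\right) 11\right) + \left(9 + 29\right)\right) = - 68 \left(\left(-4 - 22 + 2 \left(-3\right) - 33\right) + 38\right) = - 68 \left(\left(-4 - 22 - 6 - 33\right) + 38\right) = - 68 \left(-65 + 38\right) = \left(-68\right) \left(-27\right) = 1836$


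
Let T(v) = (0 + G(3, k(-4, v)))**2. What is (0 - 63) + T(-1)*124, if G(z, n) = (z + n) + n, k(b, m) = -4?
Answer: 3037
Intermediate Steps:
G(z, n) = z + 2*n (G(z, n) = (n + z) + n = z + 2*n)
T(v) = 25 (T(v) = (0 + (3 + 2*(-4)))**2 = (0 + (3 - 8))**2 = (0 - 5)**2 = (-5)**2 = 25)
(0 - 63) + T(-1)*124 = (0 - 63) + 25*124 = -63 + 3100 = 3037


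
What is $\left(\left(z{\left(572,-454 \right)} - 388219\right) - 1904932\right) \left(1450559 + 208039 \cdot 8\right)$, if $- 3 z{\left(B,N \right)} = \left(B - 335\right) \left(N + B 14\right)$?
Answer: $-9001718655707$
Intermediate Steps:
$z{\left(B,N \right)} = - \frac{\left(-335 + B\right) \left(N + 14 B\right)}{3}$ ($z{\left(B,N \right)} = - \frac{\left(B - 335\right) \left(N + B 14\right)}{3} = - \frac{\left(-335 + B\right) \left(N + 14 B\right)}{3}$)
$\left(\left(z{\left(572,-454 \right)} - 388219\right) - 1904932\right) \left(1450559 + 208039 \cdot 8\right) = \left(\left(\left(- \frac{14 \cdot 572^{2}}{3} + \frac{335}{3} \left(-454\right) + \frac{4690}{3} \cdot 572 - \frac{572}{3} \left(-454\right)\right) - 388219\right) - 1904932\right) \left(1450559 + 208039 \cdot 8\right) = \left(\left(\left(\left(- \frac{14}{3}\right) 327184 - \frac{152090}{3} + \frac{2682680}{3} + \frac{259688}{3}\right) - 388219\right) - 1904932\right) \left(1450559 + 1664312\right) = \left(\left(\left(- \frac{4580576}{3} - \frac{152090}{3} + \frac{2682680}{3} + \frac{259688}{3}\right) - 388219\right) - 1904932\right) 3114871 = \left(\left(-596766 - 388219\right) - 1904932\right) 3114871 = \left(-984985 - 1904932\right) 3114871 = \left(-2889917\right) 3114871 = -9001718655707$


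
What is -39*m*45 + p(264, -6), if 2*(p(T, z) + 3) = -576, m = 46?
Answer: -81021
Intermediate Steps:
p(T, z) = -291 (p(T, z) = -3 + (½)*(-576) = -3 - 288 = -291)
-39*m*45 + p(264, -6) = -39*46*45 - 291 = -1794*45 - 291 = -80730 - 291 = -81021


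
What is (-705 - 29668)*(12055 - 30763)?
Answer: 568218084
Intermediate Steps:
(-705 - 29668)*(12055 - 30763) = -30373*(-18708) = 568218084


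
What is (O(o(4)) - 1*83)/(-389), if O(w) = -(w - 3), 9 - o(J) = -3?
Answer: 92/389 ≈ 0.23650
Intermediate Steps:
o(J) = 12 (o(J) = 9 - 1*(-3) = 9 + 3 = 12)
O(w) = 3 - w (O(w) = -(-3 + w) = 3 - w)
(O(o(4)) - 1*83)/(-389) = ((3 - 1*12) - 1*83)/(-389) = -((3 - 12) - 83)/389 = -(-9 - 83)/389 = -1/389*(-92) = 92/389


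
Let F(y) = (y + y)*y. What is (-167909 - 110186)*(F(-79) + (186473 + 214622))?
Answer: -115013695815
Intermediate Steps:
F(y) = 2*y² (F(y) = (2*y)*y = 2*y²)
(-167909 - 110186)*(F(-79) + (186473 + 214622)) = (-167909 - 110186)*(2*(-79)² + (186473 + 214622)) = -278095*(2*6241 + 401095) = -278095*(12482 + 401095) = -278095*413577 = -115013695815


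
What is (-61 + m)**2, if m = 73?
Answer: 144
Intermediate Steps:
(-61 + m)**2 = (-61 + 73)**2 = 12**2 = 144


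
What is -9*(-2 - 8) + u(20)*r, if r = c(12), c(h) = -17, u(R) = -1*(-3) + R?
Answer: -301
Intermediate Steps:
u(R) = 3 + R
r = -17
-9*(-2 - 8) + u(20)*r = -9*(-2 - 8) + (3 + 20)*(-17) = -9*(-10) + 23*(-17) = 90 - 391 = -301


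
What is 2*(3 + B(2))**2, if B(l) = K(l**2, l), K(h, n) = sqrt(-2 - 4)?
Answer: 6 + 12*I*sqrt(6) ≈ 6.0 + 29.394*I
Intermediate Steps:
K(h, n) = I*sqrt(6) (K(h, n) = sqrt(-6) = I*sqrt(6))
B(l) = I*sqrt(6)
2*(3 + B(2))**2 = 2*(3 + I*sqrt(6))**2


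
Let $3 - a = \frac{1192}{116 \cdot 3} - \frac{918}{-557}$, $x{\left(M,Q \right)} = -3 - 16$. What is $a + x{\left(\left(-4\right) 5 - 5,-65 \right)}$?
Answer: $- \frac{1021196}{48459} \approx -21.073$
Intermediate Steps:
$x{\left(M,Q \right)} = -19$ ($x{\left(M,Q \right)} = -3 - 16 = -19$)
$a = - \frac{100475}{48459}$ ($a = 3 - \left(\frac{1192}{116 \cdot 3} - \frac{918}{-557}\right) = 3 - \left(\frac{1192}{348} - - \frac{918}{557}\right) = 3 - \left(1192 \cdot \frac{1}{348} + \frac{918}{557}\right) = 3 - \left(\frac{298}{87} + \frac{918}{557}\right) = 3 - \frac{245852}{48459} = - \frac{100475}{48459} \approx -2.0734$)
$a + x{\left(\left(-4\right) 5 - 5,-65 \right)} = - \frac{100475}{48459} - 19 = - \frac{1021196}{48459}$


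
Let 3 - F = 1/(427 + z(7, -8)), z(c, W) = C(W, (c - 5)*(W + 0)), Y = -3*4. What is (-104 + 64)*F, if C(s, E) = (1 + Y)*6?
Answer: -43280/361 ≈ -119.89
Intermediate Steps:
Y = -12
C(s, E) = -66 (C(s, E) = (1 - 12)*6 = -11*6 = -66)
z(c, W) = -66
F = 1082/361 (F = 3 - 1/(427 - 66) = 3 - 1/361 = 1082/361 ≈ 2.9972)
(-104 + 64)*F = (-104 + 64)*(1082/361) = -40*1082/361 = -43280/361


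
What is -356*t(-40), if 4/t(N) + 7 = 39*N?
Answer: 1424/1567 ≈ 0.90874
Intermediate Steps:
t(N) = 4/(-7 + 39*N)
-356*t(-40) = -1424/(-7 + 39*(-40)) = -1424/(-7 - 1560) = -1424/(-1567) = -1424*(-1)/1567 = -356*(-4/1567) = 1424/1567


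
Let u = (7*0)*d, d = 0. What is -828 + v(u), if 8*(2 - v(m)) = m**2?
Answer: -826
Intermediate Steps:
u = 0 (u = (7*0)*0 = 0*0 = 0)
v(m) = 2 - m**2/8
-828 + v(u) = -828 + (2 - 1/8*0**2) = -828 + (2 - 1/8*0) = -828 + (2 + 0) = -828 + 2 = -826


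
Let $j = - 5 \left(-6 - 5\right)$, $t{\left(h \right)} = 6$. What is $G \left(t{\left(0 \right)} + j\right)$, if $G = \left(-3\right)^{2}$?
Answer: $549$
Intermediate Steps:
$G = 9$
$j = 55$ ($j = \left(-5\right) \left(-11\right) = 55$)
$G \left(t{\left(0 \right)} + j\right) = 9 \left(6 + 55\right) = 9 \cdot 61 = 549$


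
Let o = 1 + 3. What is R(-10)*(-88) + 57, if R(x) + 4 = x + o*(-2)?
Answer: 1993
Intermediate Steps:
o = 4
R(x) = -12 + x (R(x) = -4 + (x + 4*(-2)) = -4 + (x - 8) = -4 + (-8 + x) = -12 + x)
R(-10)*(-88) + 57 = (-12 - 10)*(-88) + 57 = -22*(-88) + 57 = 1936 + 57 = 1993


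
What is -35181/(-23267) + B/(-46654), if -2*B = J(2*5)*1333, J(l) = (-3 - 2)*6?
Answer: 1176110709/1085498618 ≈ 1.0835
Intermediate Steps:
J(l) = -30 (J(l) = -5*6 = -30)
B = 19995 (B = -(-15)*1333 = -1/2*(-39990) = 19995)
-35181/(-23267) + B/(-46654) = -35181/(-23267) + 19995/(-46654) = -35181*(-1/23267) + 19995*(-1/46654) = 35181/23267 - 19995/46654 = 1176110709/1085498618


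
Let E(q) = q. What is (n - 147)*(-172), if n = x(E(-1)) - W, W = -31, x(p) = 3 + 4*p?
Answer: 20124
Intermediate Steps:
n = 30 (n = (3 + 4*(-1)) - 1*(-31) = (3 - 4) + 31 = -1 + 31 = 30)
(n - 147)*(-172) = (30 - 147)*(-172) = -117*(-172) = 20124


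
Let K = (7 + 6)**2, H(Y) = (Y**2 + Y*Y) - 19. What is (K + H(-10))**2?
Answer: 122500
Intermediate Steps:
H(Y) = -19 + 2*Y**2 (H(Y) = (Y**2 + Y**2) - 19 = 2*Y**2 - 19 = -19 + 2*Y**2)
K = 169 (K = 13**2 = 169)
(K + H(-10))**2 = (169 + (-19 + 2*(-10)**2))**2 = (169 + (-19 + 2*100))**2 = (169 + (-19 + 200))**2 = (169 + 181)**2 = 350**2 = 122500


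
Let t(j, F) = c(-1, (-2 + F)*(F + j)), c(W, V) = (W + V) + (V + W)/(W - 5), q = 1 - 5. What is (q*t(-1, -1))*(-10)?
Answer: 500/3 ≈ 166.67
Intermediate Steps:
q = -4
c(W, V) = V + W + (V + W)/(-5 + W) (c(W, V) = (V + W) + (V + W)/(-5 + W) = V + W + (V + W)/(-5 + W))
t(j, F) = -5/6 + 5*(-2 + F)*(F + j)/6 (t(j, F) = ((-1)**2 - 4*(-2 + F)*(F + j) - 4*(-1) + ((-2 + F)*(F + j))*(-1))/(-5 - 1) = (1 - 4*(-2 + F)*(F + j) + 4 - (-2 + F)*(F + j))/(-6) = -(5 - 5*(-2 + F)*(F + j))/6 = -5/6 + 5*(-2 + F)*(F + j)/6)
(q*t(-1, -1))*(-10) = -4*(-5/6 - 5/3*(-1) - 5/3*(-1) + (5/6)*(-1)**2 + (5/6)*(-1)*(-1))*(-10) = -4*(-5/6 + 5/3 + 5/3 + (5/6)*1 + 5/6)*(-10) = -4*(-5/6 + 5/3 + 5/3 + 5/6 + 5/6)*(-10) = -4*25/6*(-10) = -50/3*(-10) = 500/3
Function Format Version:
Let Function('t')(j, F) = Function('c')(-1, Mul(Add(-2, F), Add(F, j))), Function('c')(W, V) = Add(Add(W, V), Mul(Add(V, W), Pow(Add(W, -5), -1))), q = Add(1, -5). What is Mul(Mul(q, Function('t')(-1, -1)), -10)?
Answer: Rational(500, 3) ≈ 166.67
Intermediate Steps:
q = -4
Function('c')(W, V) = Add(V, W, Mul(Pow(Add(-5, W), -1), Add(V, W))) (Function('c')(W, V) = Add(Add(V, W), Mul(Add(V, W), Pow(Add(-5, W), -1))) = Add(Add(V, W), Mul(Pow(Add(-5, W), -1), Add(V, W))) = Add(V, W, Mul(Pow(Add(-5, W), -1), Add(V, W))))
Function('t')(j, F) = Add(Rational(-5, 6), Mul(Rational(5, 6), Add(-2, F), Add(F, j))) (Function('t')(j, F) = Mul(Pow(Add(-5, -1), -1), Add(Pow(-1, 2), Mul(-4, Mul(Add(-2, F), Add(F, j))), Mul(-4, -1), Mul(Mul(Add(-2, F), Add(F, j)), -1))) = Mul(Pow(-6, -1), Add(1, Mul(-4, Add(-2, F), Add(F, j)), 4, Mul(-1, Add(-2, F), Add(F, j)))) = Mul(Rational(-1, 6), Add(5, Mul(-5, Add(-2, F), Add(F, j)))) = Add(Rational(-5, 6), Mul(Rational(5, 6), Add(-2, F), Add(F, j))))
Mul(Mul(q, Function('t')(-1, -1)), -10) = Mul(Mul(-4, Add(Rational(-5, 6), Mul(Rational(-5, 3), -1), Mul(Rational(-5, 3), -1), Mul(Rational(5, 6), Pow(-1, 2)), Mul(Rational(5, 6), -1, -1))), -10) = Mul(Mul(-4, Add(Rational(-5, 6), Rational(5, 3), Rational(5, 3), Mul(Rational(5, 6), 1), Rational(5, 6))), -10) = Mul(Mul(-4, Add(Rational(-5, 6), Rational(5, 3), Rational(5, 3), Rational(5, 6), Rational(5, 6))), -10) = Mul(Mul(-4, Rational(25, 6)), -10) = Mul(Rational(-50, 3), -10) = Rational(500, 3)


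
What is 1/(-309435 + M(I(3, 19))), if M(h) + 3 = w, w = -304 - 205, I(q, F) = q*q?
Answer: -1/309947 ≈ -3.2264e-6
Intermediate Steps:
I(q, F) = q**2
w = -509
M(h) = -512 (M(h) = -3 - 509 = -512)
1/(-309435 + M(I(3, 19))) = 1/(-309435 - 512) = 1/(-309947) = -1/309947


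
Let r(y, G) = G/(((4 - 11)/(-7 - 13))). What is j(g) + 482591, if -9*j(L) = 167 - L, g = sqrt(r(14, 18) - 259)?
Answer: 4343152/9 + I*sqrt(10171)/63 ≈ 4.8257e+5 + 1.6008*I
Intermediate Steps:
r(y, G) = 20*G/7 (r(y, G) = G/((-7/(-20))) = G/((-7*(-1/20))) = G/(7/20) = G*(20/7) = 20*G/7)
g = I*sqrt(10171)/7 (g = sqrt((20/7)*18 - 259) = sqrt(360/7 - 259) = sqrt(-1453/7) = I*sqrt(10171)/7 ≈ 14.407*I)
j(L) = -167/9 + L/9 (j(L) = -(167 - L)/9 = -167/9 + L/9)
j(g) + 482591 = (-167/9 + (I*sqrt(10171)/7)/9) + 482591 = (-167/9 + I*sqrt(10171)/63) + 482591 = 4343152/9 + I*sqrt(10171)/63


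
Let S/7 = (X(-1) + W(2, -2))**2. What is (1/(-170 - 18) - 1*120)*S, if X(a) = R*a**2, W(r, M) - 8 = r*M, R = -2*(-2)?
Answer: -2526832/47 ≈ -53762.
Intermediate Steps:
R = 4
W(r, M) = 8 + M*r (W(r, M) = 8 + r*M = 8 + M*r)
X(a) = 4*a**2
S = 448 (S = 7*(4*(-1)**2 + (8 - 2*2))**2 = 7*(4*1 + (8 - 4))**2 = 7*(4 + 4)**2 = 7*8**2 = 7*64 = 448)
(1/(-170 - 18) - 1*120)*S = (1/(-170 - 18) - 1*120)*448 = (1/(-188) - 120)*448 = (-1/188 - 120)*448 = -22561/188*448 = -2526832/47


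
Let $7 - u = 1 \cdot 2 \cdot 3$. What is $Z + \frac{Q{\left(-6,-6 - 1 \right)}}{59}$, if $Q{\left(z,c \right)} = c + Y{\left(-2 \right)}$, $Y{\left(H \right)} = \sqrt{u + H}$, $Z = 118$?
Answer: $\frac{6955}{59} + \frac{i}{59} \approx 117.88 + 0.016949 i$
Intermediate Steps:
$u = 1$ ($u = 7 - 1 \cdot 2 \cdot 3 = 7 - 2 \cdot 3 = 7 - 6 = 1$)
$Y{\left(H \right)} = \sqrt{1 + H}$
$Q{\left(z,c \right)} = i + c$ ($Q{\left(z,c \right)} = c + \sqrt{1 - 2} = c + \sqrt{-1} = c + i = i + c$)
$Z + \frac{Q{\left(-6,-6 - 1 \right)}}{59} = 118 + \frac{i - 7}{59} = 118 + \frac{-7 + i}{59} = 118 - \left(\frac{7}{59} - \frac{i}{59}\right) = \frac{6955}{59} + \frac{i}{59}$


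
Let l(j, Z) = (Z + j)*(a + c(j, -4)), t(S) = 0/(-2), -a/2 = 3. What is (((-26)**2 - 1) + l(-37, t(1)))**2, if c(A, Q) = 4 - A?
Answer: 384400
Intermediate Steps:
a = -6 (a = -2*3 = -6)
t(S) = 0 (t(S) = 0*(-1/2) = 0)
l(j, Z) = (-2 - j)*(Z + j) (l(j, Z) = (Z + j)*(-6 + (4 - j)) = (Z + j)*(-2 - j) = (-2 - j)*(Z + j))
(((-26)**2 - 1) + l(-37, t(1)))**2 = (((-26)**2 - 1) + (-1*(-37)**2 - 2*0 - 2*(-37) - 1*0*(-37)))**2 = ((676 - 1) + (-1*1369 + 0 + 74 + 0))**2 = (675 + (-1369 + 0 + 74 + 0))**2 = (675 - 1295)**2 = (-620)**2 = 384400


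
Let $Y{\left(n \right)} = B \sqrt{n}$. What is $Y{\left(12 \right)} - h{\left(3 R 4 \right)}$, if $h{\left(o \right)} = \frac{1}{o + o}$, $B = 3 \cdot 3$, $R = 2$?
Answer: $- \frac{1}{48} + 18 \sqrt{3} \approx 31.156$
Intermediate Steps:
$B = 9$
$h{\left(o \right)} = \frac{1}{2 o}$
$Y{\left(n \right)} = 9 \sqrt{n}$
$Y{\left(12 \right)} - h{\left(3 R 4 \right)} = 9 \sqrt{12} - \frac{1}{2 \cdot 3 \cdot 2 \cdot 4} = 9 \cdot 2 \sqrt{3} - \frac{1}{2 \cdot 6 \cdot 4} = 18 \sqrt{3} - \frac{1}{2 \cdot 24} = 18 \sqrt{3} - \frac{1}{2} \cdot \frac{1}{24} = 18 \sqrt{3} - \frac{1}{48} = - \frac{1}{48} + 18 \sqrt{3}$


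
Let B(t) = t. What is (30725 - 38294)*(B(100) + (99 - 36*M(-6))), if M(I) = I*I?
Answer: 8303193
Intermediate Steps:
M(I) = I²
(30725 - 38294)*(B(100) + (99 - 36*M(-6))) = (30725 - 38294)*(100 + (99 - 36*(-6)²)) = -7569*(100 + (99 - 36*36)) = -7569*(100 + (99 - 1296)) = -7569*(100 - 1197) = -7569*(-1097) = 8303193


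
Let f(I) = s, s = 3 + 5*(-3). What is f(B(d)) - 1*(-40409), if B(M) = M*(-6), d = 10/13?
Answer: 40397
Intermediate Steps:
d = 10/13 (d = 10*(1/13) = 10/13 ≈ 0.76923)
B(M) = -6*M
s = -12 (s = 3 - 15 = -12)
f(I) = -12
f(B(d)) - 1*(-40409) = -12 - 1*(-40409) = -12 + 40409 = 40397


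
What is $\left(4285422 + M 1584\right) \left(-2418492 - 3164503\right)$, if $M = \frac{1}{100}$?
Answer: $- \frac{119627890167654}{5} \approx -2.3926 \cdot 10^{13}$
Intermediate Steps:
$M = \frac{1}{100} \approx 0.01$
$\left(4285422 + M 1584\right) \left(-2418492 - 3164503\right) = \left(4285422 + \frac{1}{100} \cdot 1584\right) \left(-2418492 - 3164503\right) = \left(4285422 + \frac{396}{25}\right) \left(-5582995\right) = \frac{107135946}{25} \left(-5582995\right) = - \frac{119627890167654}{5}$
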